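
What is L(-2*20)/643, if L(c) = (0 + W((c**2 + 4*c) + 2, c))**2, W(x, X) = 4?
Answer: 16/643 ≈ 0.024883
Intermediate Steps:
L(c) = 16 (L(c) = (0 + 4)**2 = 4**2 = 16)
L(-2*20)/643 = 16/643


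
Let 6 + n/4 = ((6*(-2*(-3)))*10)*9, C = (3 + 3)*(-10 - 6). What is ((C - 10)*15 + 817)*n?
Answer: -9999528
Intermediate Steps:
C = -96 (C = 6*(-16) = -96)
n = 12936 (n = -24 + 4*(((6*(-2*(-3)))*10)*9) = -24 + 4*(((6*6)*10)*9) = -24 + 4*((36*10)*9) = -24 + 4*(360*9) = -24 + 4*3240 = -24 + 12960 = 12936)
((C - 10)*15 + 817)*n = ((-96 - 10)*15 + 817)*12936 = (-106*15 + 817)*12936 = (-1590 + 817)*12936 = -773*12936 = -9999528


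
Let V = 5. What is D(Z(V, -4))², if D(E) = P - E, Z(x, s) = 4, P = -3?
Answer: 49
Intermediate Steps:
D(E) = -3 - E
D(Z(V, -4))² = (-3 - 1*4)² = (-3 - 4)² = (-7)² = 49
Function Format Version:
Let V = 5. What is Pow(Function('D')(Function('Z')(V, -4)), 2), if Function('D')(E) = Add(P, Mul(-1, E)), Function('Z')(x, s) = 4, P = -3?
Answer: 49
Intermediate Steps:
Function('D')(E) = Add(-3, Mul(-1, E))
Pow(Function('D')(Function('Z')(V, -4)), 2) = Pow(Add(-3, Mul(-1, 4)), 2) = Pow(Add(-3, -4), 2) = Pow(-7, 2) = 49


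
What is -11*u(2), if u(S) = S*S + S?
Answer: -66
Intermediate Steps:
u(S) = S + S**2 (u(S) = S**2 + S = S + S**2)
-11*u(2) = -22*(1 + 2) = -22*3 = -11*6 = -66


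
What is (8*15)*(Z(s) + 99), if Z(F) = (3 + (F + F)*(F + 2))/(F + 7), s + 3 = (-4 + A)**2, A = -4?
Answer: 432630/17 ≈ 25449.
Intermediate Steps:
s = 61 (s = -3 + (-4 - 4)**2 = -3 + (-8)**2 = -3 + 64 = 61)
Z(F) = (3 + 2*F*(2 + F))/(7 + F) (Z(F) = (3 + (2*F)*(2 + F))/(7 + F) = (3 + 2*F*(2 + F))/(7 + F))
(8*15)*(Z(s) + 99) = (8*15)*((3 + 2*61**2 + 4*61)/(7 + 61) + 99) = 120*((3 + 2*3721 + 244)/68 + 99) = 120*((3 + 7442 + 244)/68 + 99) = 120*((1/68)*7689 + 99) = 120*(7689/68 + 99) = 120*(14421/68) = 432630/17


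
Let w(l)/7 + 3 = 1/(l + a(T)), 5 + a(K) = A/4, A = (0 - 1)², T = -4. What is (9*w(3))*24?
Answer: -5400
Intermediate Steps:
A = 1 (A = (-1)² = 1)
a(K) = -19/4 (a(K) = -5 + 1/4 = -5 + 1*(¼) = -5 + ¼ = -19/4)
w(l) = -21 + 7/(-19/4 + l) (w(l) = -21 + 7/(l - 19/4) = -21 + 7/(-19/4 + l))
(9*w(3))*24 = (9*(7*(61 - 12*3)/(-19 + 4*3)))*24 = (9*(7*(61 - 36)/(-19 + 12)))*24 = (9*(7*25/(-7)))*24 = (9*(7*(-⅐)*25))*24 = (9*(-25))*24 = -225*24 = -5400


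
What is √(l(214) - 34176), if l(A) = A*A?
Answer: 2*√2905 ≈ 107.80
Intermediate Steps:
l(A) = A²
√(l(214) - 34176) = √(214² - 34176) = √(45796 - 34176) = √11620 = 2*√2905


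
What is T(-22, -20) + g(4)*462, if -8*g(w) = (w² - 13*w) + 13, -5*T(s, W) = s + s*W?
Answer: 24893/20 ≈ 1244.7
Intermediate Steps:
T(s, W) = -s/5 - W*s/5 (T(s, W) = -(s + s*W)/5 = -(s + W*s)/5 = -s/5 - W*s/5)
g(w) = -13/8 - w²/8 + 13*w/8 (g(w) = -((w² - 13*w) + 13)/8 = -(13 + w² - 13*w)/8 = -13/8 - w²/8 + 13*w/8)
T(-22, -20) + g(4)*462 = -⅕*(-22)*(1 - 20) + (-13/8 - ⅛*4² + (13/8)*4)*462 = -⅕*(-22)*(-19) + (-13/8 - ⅛*16 + 13/2)*462 = -418/5 + (-13/8 - 2 + 13/2)*462 = -418/5 + (23/8)*462 = -418/5 + 5313/4 = 24893/20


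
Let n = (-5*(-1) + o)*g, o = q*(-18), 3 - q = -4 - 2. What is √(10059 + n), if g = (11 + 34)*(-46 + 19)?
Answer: √200814 ≈ 448.12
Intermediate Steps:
q = 9 (q = 3 - (-4 - 2) = 3 - 1*(-6) = 3 + 6 = 9)
o = -162 (o = 9*(-18) = -162)
g = -1215 (g = 45*(-27) = -1215)
n = 190755 (n = (-5*(-1) - 162)*(-1215) = (5 - 162)*(-1215) = -157*(-1215) = 190755)
√(10059 + n) = √(10059 + 190755) = √200814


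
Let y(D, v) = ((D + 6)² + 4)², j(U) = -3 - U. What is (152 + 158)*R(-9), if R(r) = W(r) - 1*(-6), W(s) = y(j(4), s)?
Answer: 9610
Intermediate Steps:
y(D, v) = (4 + (6 + D)²)² (y(D, v) = ((6 + D)² + 4)² = (4 + (6 + D)²)²)
W(s) = 25 (W(s) = (4 + (6 + (-3 - 1*4))²)² = (4 + (6 + (-3 - 4))²)² = (4 + (6 - 7)²)² = (4 + (-1)²)² = (4 + 1)² = 5² = 25)
R(r) = 31 (R(r) = 25 - 1*(-6) = 25 + 6 = 31)
(152 + 158)*R(-9) = (152 + 158)*31 = 310*31 = 9610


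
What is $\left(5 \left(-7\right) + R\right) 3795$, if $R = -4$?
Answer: $-148005$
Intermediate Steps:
$\left(5 \left(-7\right) + R\right) 3795 = \left(5 \left(-7\right) - 4\right) 3795 = \left(-35 - 4\right) 3795 = \left(-39\right) 3795 = -148005$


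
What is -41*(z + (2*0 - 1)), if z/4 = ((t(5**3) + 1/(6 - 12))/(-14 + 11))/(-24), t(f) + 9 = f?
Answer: -24067/108 ≈ -222.84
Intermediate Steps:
t(f) = -9 + f
z = 695/108 (z = 4*((((-9 + 5**3) + 1/(6 - 12))/(-14 + 11))/(-24)) = 4*((((-9 + 125) + 1/(-6))/(-3))*(-1/24)) = 4*(((116 - 1/6)*(-1/3))*(-1/24)) = 4*(((695/6)*(-1/3))*(-1/24)) = 4*(-695/18*(-1/24)) = 4*(695/432) = 695/108 ≈ 6.4352)
-41*(z + (2*0 - 1)) = -41*(695/108 + (2*0 - 1)) = -41*(695/108 + (0 - 1)) = -41*(695/108 - 1) = -41*587/108 = -24067/108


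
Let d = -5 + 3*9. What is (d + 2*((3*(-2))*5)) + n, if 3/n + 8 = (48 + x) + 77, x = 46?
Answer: -6191/163 ≈ -37.982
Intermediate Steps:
n = 3/163 (n = 3/(-8 + ((48 + 46) + 77)) = 3/(-8 + (94 + 77)) = 3/(-8 + 171) = 3/163 ≈ 0.018405)
d = 22 (d = -5 + 27 = 22)
(d + 2*((3*(-2))*5)) + n = (22 + 2*((3*(-2))*5)) + 3/163 = (22 + 2*(-6*5)) + 3/163 = (22 + 2*(-30)) + 3/163 = (22 - 60) + 3/163 = -38 + 3/163 = -6191/163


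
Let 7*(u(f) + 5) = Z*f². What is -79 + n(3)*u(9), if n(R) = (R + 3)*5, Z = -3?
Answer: -8893/7 ≈ -1270.4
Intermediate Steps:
n(R) = 15 + 5*R (n(R) = (3 + R)*5 = 15 + 5*R)
u(f) = -5 - 3*f²/7 (u(f) = -5 + (-3*f²)/7 = -5 - 3*f²/7)
-79 + n(3)*u(9) = -79 + (15 + 5*3)*(-5 - 3/7*9²) = -79 + (15 + 15)*(-5 - 3/7*81) = -79 + 30*(-5 - 243/7) = -79 + 30*(-278/7) = -79 - 8340/7 = -8893/7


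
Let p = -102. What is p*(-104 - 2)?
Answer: 10812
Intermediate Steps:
p*(-104 - 2) = -102*(-104 - 2) = -102*(-106) = 10812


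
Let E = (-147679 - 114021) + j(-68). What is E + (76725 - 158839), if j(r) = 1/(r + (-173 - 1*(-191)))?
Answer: -17190701/50 ≈ -3.4381e+5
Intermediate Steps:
j(r) = 1/(18 + r) (j(r) = 1/(r + (-173 + 191)) = 1/(r + 18) = 1/(18 + r))
E = -13085001/50 (E = (-147679 - 114021) + 1/(18 - 68) = -261700 + 1/(-50) = -261700 - 1/50 = -13085001/50 ≈ -2.6170e+5)
E + (76725 - 158839) = -13085001/50 + (76725 - 158839) = -13085001/50 - 82114 = -17190701/50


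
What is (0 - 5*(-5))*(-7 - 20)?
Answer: -675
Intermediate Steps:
(0 - 5*(-5))*(-7 - 20) = (0 + 25)*(-27) = 25*(-27) = -675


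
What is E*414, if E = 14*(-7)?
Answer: -40572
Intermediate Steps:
E = -98
E*414 = -98*414 = -40572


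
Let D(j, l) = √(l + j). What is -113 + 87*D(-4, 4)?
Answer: -113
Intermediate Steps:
D(j, l) = √(j + l)
-113 + 87*D(-4, 4) = -113 + 87*√(-4 + 4) = -113 + 87*√0 = -113 + 87*0 = -113 + 0 = -113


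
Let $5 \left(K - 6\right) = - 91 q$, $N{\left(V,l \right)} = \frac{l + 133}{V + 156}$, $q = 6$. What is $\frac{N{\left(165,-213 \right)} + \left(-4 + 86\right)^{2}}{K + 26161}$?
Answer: $\frac{10791620}{41822769} \approx 0.25803$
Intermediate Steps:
$N{\left(V,l \right)} = \frac{133 + l}{156 + V}$
$K = - \frac{516}{5}$ ($K = 6 + \frac{\left(-91\right) 6}{5} = 6 + \frac{1}{5} \left(-546\right) = 6 - \frac{546}{5} = - \frac{516}{5} \approx -103.2$)
$\frac{N{\left(165,-213 \right)} + \left(-4 + 86\right)^{2}}{K + 26161} = \frac{\frac{133 - 213}{156 + 165} + \left(-4 + 86\right)^{2}}{- \frac{516}{5} + 26161} = \frac{\frac{1}{321} \left(-80\right) + 82^{2}}{\frac{130289}{5}} = \left(\frac{1}{321} \left(-80\right) + 6724\right) \frac{5}{130289} = \left(- \frac{80}{321} + 6724\right) \frac{5}{130289} = \frac{2158324}{321} \cdot \frac{5}{130289} = \frac{10791620}{41822769}$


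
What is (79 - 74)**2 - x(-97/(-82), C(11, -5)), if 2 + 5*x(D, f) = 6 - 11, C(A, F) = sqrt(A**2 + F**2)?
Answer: 132/5 ≈ 26.400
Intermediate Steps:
x(D, f) = -7/5 (x(D, f) = -2/5 + (6 - 11)/5 = -2/5 + (1/5)*(-5) = -2/5 - 1 = -7/5)
(79 - 74)**2 - x(-97/(-82), C(11, -5)) = (79 - 74)**2 - 1*(-7/5) = 5**2 + 7/5 = 25 + 7/5 = 132/5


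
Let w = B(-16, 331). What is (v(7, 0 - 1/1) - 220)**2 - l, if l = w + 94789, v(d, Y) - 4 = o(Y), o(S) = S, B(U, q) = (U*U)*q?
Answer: -132436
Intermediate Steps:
B(U, q) = q*U**2 (B(U, q) = U**2*q = q*U**2)
w = 84736 (w = 331*(-16)**2 = 331*256 = 84736)
v(d, Y) = 4 + Y
l = 179525 (l = 84736 + 94789 = 179525)
(v(7, 0 - 1/1) - 220)**2 - l = ((4 + (0 - 1/1)) - 220)**2 - 1*179525 = ((4 + (0 - 1*1)) - 220)**2 - 179525 = ((4 + (0 - 1)) - 220)**2 - 179525 = ((4 - 1) - 220)**2 - 179525 = (3 - 220)**2 - 179525 = (-217)**2 - 179525 = 47089 - 179525 = -132436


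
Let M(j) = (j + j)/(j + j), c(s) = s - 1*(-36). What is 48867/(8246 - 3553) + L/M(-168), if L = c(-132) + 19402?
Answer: 6973225/361 ≈ 19316.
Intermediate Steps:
c(s) = 36 + s (c(s) = s + 36 = 36 + s)
M(j) = 1 (M(j) = (2*j)/((2*j)) = (2*j)*(1/(2*j)) = 1)
L = 19306 (L = (36 - 132) + 19402 = -96 + 19402 = 19306)
48867/(8246 - 3553) + L/M(-168) = 48867/(8246 - 3553) + 19306/1 = 48867/4693 + 19306*1 = 48867*(1/4693) + 19306 = 3759/361 + 19306 = 6973225/361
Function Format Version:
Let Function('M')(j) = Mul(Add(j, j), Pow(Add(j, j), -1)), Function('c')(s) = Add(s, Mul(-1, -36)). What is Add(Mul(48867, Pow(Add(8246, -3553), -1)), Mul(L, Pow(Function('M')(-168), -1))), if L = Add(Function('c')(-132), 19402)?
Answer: Rational(6973225, 361) ≈ 19316.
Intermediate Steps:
Function('c')(s) = Add(36, s) (Function('c')(s) = Add(s, 36) = Add(36, s))
Function('M')(j) = 1 (Function('M')(j) = Mul(Mul(2, j), Pow(Mul(2, j), -1)) = Mul(Mul(2, j), Mul(Rational(1, 2), Pow(j, -1))) = 1)
L = 19306 (L = Add(Add(36, -132), 19402) = Add(-96, 19402) = 19306)
Add(Mul(48867, Pow(Add(8246, -3553), -1)), Mul(L, Pow(Function('M')(-168), -1))) = Add(Mul(48867, Pow(Add(8246, -3553), -1)), Mul(19306, Pow(1, -1))) = Add(Mul(48867, Pow(4693, -1)), Mul(19306, 1)) = Add(Mul(48867, Rational(1, 4693)), 19306) = Add(Rational(3759, 361), 19306) = Rational(6973225, 361)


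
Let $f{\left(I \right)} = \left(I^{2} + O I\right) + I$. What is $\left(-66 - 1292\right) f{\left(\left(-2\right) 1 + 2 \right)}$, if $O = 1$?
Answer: $0$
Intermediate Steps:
$f{\left(I \right)} = I^{2} + 2 I$ ($f{\left(I \right)} = \left(I^{2} + 1 I\right) + I = \left(I^{2} + I\right) + I = \left(I + I^{2}\right) + I = I^{2} + 2 I$)
$\left(-66 - 1292\right) f{\left(\left(-2\right) 1 + 2 \right)} = \left(-66 - 1292\right) \left(\left(-2\right) 1 + 2\right) \left(2 + \left(\left(-2\right) 1 + 2\right)\right) = \left(-66 - 1292\right) \left(-2 + 2\right) \left(2 + \left(-2 + 2\right)\right) = - 1358 \cdot 0 \left(2 + 0\right) = - 1358 \cdot 0 \cdot 2 = \left(-1358\right) 0 = 0$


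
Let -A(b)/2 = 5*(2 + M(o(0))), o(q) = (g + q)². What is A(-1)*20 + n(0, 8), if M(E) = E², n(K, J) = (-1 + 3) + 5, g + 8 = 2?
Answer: -259593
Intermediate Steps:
g = -6 (g = -8 + 2 = -6)
o(q) = (-6 + q)²
n(K, J) = 7 (n(K, J) = 2 + 5 = 7)
A(b) = -12980 (A(b) = -10*(2 + ((-6 + 0)²)²) = -10*(2 + ((-6)²)²) = -10*(2 + 36²) = -10*(2 + 1296) = -10*1298 = -2*6490 = -12980)
A(-1)*20 + n(0, 8) = -12980*20 + 7 = -259600 + 7 = -259593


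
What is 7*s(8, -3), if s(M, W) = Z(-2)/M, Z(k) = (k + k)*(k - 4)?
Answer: 21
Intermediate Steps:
Z(k) = 2*k*(-4 + k) (Z(k) = (2*k)*(-4 + k) = 2*k*(-4 + k))
s(M, W) = 24/M (s(M, W) = (2*(-2)*(-4 - 2))/M = (2*(-2)*(-6))/M = 24/M)
7*s(8, -3) = 7*(24/8) = 7*(24*(⅛)) = 7*3 = 21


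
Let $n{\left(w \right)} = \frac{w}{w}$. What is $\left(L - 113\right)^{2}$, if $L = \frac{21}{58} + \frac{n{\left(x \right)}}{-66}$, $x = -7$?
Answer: $\frac{11622780481}{915849} \approx 12691.0$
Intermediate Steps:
$n{\left(w \right)} = 1$
$L = \frac{332}{957}$ ($L = \frac{21}{58} + 1 \frac{1}{-66} = 21 \cdot \frac{1}{58} + 1 \left(- \frac{1}{66}\right) = \frac{21}{58} - \frac{1}{66} = \frac{332}{957} \approx 0.34692$)
$\left(L - 113\right)^{2} = \left(\frac{332}{957} - 113\right)^{2} = \left(- \frac{107809}{957}\right)^{2} = \frac{11622780481}{915849}$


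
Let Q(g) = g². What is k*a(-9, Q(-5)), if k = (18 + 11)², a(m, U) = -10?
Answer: -8410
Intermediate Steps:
k = 841 (k = 29² = 841)
k*a(-9, Q(-5)) = 841*(-10) = -8410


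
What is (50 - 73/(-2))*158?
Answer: 13667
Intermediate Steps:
(50 - 73/(-2))*158 = (50 - 73*(-½))*158 = (50 + 73/2)*158 = (173/2)*158 = 13667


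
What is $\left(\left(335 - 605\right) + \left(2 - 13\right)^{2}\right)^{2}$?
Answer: $22201$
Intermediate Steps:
$\left(\left(335 - 605\right) + \left(2 - 13\right)^{2}\right)^{2} = \left(\left(335 - 605\right) + \left(-11\right)^{2}\right)^{2} = \left(-270 + 121\right)^{2} = \left(-149\right)^{2} = 22201$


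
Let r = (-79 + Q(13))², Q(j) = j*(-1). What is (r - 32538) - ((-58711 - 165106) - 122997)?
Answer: 322740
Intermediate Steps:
Q(j) = -j
r = 8464 (r = (-79 - 1*13)² = (-79 - 13)² = (-92)² = 8464)
(r - 32538) - ((-58711 - 165106) - 122997) = (8464 - 32538) - ((-58711 - 165106) - 122997) = -24074 - (-223817 - 122997) = -24074 - 1*(-346814) = -24074 + 346814 = 322740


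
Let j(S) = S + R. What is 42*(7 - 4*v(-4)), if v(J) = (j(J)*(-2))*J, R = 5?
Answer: -1050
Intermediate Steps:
j(S) = 5 + S (j(S) = S + 5 = 5 + S)
v(J) = J*(-10 - 2*J) (v(J) = ((5 + J)*(-2))*J = (-10 - 2*J)*J = J*(-10 - 2*J))
42*(7 - 4*v(-4)) = 42*(7 - (-8)*(-4)*(5 - 4)) = 42*(7 - (-8)*(-4)) = 42*(7 - 4*8) = 42*(7 - 32) = 42*(-25) = -1050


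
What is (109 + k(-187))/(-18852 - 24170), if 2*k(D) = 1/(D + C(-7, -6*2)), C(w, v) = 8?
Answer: -39021/15401876 ≈ -0.0025335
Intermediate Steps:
k(D) = 1/(2*(8 + D)) (k(D) = 1/(2*(D + 8)) = 1/(2*(8 + D)))
(109 + k(-187))/(-18852 - 24170) = (109 + 1/(2*(8 - 187)))/(-18852 - 24170) = (109 + (½)/(-179))/(-43022) = (109 + (½)*(-1/179))*(-1/43022) = (109 - 1/358)*(-1/43022) = (39021/358)*(-1/43022) = -39021/15401876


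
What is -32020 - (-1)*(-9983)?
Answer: -42003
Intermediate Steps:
-32020 - (-1)*(-9983) = -32020 - 1*9983 = -32020 - 9983 = -42003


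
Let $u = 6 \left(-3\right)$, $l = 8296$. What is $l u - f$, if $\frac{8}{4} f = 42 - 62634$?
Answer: $-118032$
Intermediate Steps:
$u = -18$
$f = -31296$ ($f = \frac{42 - 62634}{2} = \frac{1}{2} \left(-62592\right) = -31296$)
$l u - f = 8296 \left(-18\right) - -31296 = -149328 + 31296 = -118032$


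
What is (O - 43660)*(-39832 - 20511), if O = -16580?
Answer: 3635062320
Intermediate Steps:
(O - 43660)*(-39832 - 20511) = (-16580 - 43660)*(-39832 - 20511) = -60240*(-60343) = 3635062320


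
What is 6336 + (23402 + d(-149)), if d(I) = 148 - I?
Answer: 30035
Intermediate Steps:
6336 + (23402 + d(-149)) = 6336 + (23402 + (148 - 1*(-149))) = 6336 + (23402 + (148 + 149)) = 6336 + (23402 + 297) = 6336 + 23699 = 30035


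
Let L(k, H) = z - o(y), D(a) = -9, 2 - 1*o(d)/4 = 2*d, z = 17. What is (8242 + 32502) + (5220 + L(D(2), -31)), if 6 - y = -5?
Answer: 46061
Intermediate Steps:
y = 11 (y = 6 - 1*(-5) = 6 + 5 = 11)
o(d) = 8 - 8*d
L(k, H) = 97 (L(k, H) = 17 - (8 - 8*11) = 17 - (8 - 88) = 17 - 1*(-80) = 17 + 80 = 97)
(8242 + 32502) + (5220 + L(D(2), -31)) = (8242 + 32502) + (5220 + 97) = 40744 + 5317 = 46061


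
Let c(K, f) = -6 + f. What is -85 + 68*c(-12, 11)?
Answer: 255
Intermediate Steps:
-85 + 68*c(-12, 11) = -85 + 68*(-6 + 11) = -85 + 68*5 = -85 + 340 = 255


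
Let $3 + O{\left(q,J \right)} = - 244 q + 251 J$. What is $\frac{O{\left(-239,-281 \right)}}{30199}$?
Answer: $- \frac{12218}{30199} \approx -0.40458$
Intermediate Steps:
$O{\left(q,J \right)} = -3 - 244 q + 251 J$ ($O{\left(q,J \right)} = -3 + \left(- 244 q + 251 J\right) = -3 - 244 q + 251 J$)
$\frac{O{\left(-239,-281 \right)}}{30199} = \frac{-3 - -58316 + 251 \left(-281\right)}{30199} = \left(-3 + 58316 - 70531\right) \frac{1}{30199} = \left(-12218\right) \frac{1}{30199} = - \frac{12218}{30199}$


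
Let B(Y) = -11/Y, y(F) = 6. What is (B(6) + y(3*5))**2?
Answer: 625/36 ≈ 17.361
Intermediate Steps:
(B(6) + y(3*5))**2 = (-11/6 + 6)**2 = (25/6)**2 = 625/36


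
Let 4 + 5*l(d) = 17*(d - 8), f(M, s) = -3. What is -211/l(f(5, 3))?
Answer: 1055/191 ≈ 5.5236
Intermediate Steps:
l(d) = -28 + 17*d/5 (l(d) = -⅘ + (17*(d - 8))/5 = -⅘ + (17*(-8 + d))/5 = -⅘ + (-136 + 17*d)/5 = -⅘ + (-136/5 + 17*d/5) = -28 + 17*d/5)
-211/l(f(5, 3)) = -211/(-28 + (17/5)*(-3)) = -211/(-28 - 51/5) = -211/(-191/5) = -211*(-5/191) = 1055/191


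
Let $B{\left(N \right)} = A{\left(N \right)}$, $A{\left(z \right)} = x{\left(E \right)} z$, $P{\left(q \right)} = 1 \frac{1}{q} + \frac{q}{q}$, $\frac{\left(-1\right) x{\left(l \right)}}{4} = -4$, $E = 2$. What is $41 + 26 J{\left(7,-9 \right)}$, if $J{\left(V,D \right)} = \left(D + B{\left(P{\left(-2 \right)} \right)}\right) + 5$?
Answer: $145$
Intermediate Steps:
$x{\left(l \right)} = 16$ ($x{\left(l \right)} = \left(-4\right) \left(-4\right) = 16$)
$P{\left(q \right)} = 1 + \frac{1}{q}$ ($P{\left(q \right)} = \frac{1}{q} + 1 = 1 + \frac{1}{q}$)
$A{\left(z \right)} = 16 z$
$B{\left(N \right)} = 16 N$
$J{\left(V,D \right)} = 13 + D$ ($J{\left(V,D \right)} = \left(D + 16 \frac{1 - 2}{-2}\right) + 5 = \left(D + 16 \left(\left(- \frac{1}{2}\right) \left(-1\right)\right)\right) + 5 = \left(D + 16 \cdot \frac{1}{2}\right) + 5 = \left(D + 8\right) + 5 = \left(8 + D\right) + 5 = 13 + D$)
$41 + 26 J{\left(7,-9 \right)} = 41 + 26 \left(13 - 9\right) = 41 + 26 \cdot 4 = 41 + 104 = 145$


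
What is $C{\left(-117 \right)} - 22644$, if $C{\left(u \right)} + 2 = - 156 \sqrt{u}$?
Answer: $-22646 - 468 i \sqrt{13} \approx -22646.0 - 1687.4 i$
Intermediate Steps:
$C{\left(u \right)} = -2 - 156 \sqrt{u}$
$C{\left(-117 \right)} - 22644 = \left(-2 - 156 \sqrt{-117}\right) - 22644 = \left(-2 - 156 \cdot 3 i \sqrt{13}\right) - 22644 = \left(-2 - 468 i \sqrt{13}\right) - 22644 = -22646 - 468 i \sqrt{13}$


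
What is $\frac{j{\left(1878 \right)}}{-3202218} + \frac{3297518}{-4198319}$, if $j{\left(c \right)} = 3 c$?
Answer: $- \frac{587945823565}{746885148419} \approx -0.7872$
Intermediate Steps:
$\frac{j{\left(1878 \right)}}{-3202218} + \frac{3297518}{-4198319} = \frac{3 \cdot 1878}{-3202218} + \frac{3297518}{-4198319} = 5634 \left(- \frac{1}{3202218}\right) + 3297518 \left(- \frac{1}{4198319}\right) = - \frac{313}{177901} - \frac{3297518}{4198319} = - \frac{587945823565}{746885148419}$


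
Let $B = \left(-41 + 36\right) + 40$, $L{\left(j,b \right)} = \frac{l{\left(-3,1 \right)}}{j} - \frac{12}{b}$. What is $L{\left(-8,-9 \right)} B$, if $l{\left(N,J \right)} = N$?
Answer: $\frac{1435}{24} \approx 59.792$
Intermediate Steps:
$L{\left(j,b \right)} = - \frac{12}{b} - \frac{3}{j}$ ($L{\left(j,b \right)} = - \frac{3}{j} - \frac{12}{b} = - \frac{12}{b} - \frac{3}{j}$)
$B = 35$ ($B = -5 + 40 = 35$)
$L{\left(-8,-9 \right)} B = \left(- \frac{12}{-9} - \frac{3}{-8}\right) 35 = \left(\left(-12\right) \left(- \frac{1}{9}\right) - - \frac{3}{8}\right) 35 = \left(\frac{4}{3} + \frac{3}{8}\right) 35 = \frac{41}{24} \cdot 35 = \frac{1435}{24}$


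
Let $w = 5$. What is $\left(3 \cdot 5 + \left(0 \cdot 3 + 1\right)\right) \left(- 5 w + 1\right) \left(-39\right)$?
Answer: $14976$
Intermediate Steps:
$\left(3 \cdot 5 + \left(0 \cdot 3 + 1\right)\right) \left(- 5 w + 1\right) \left(-39\right) = \left(3 \cdot 5 + \left(0 \cdot 3 + 1\right)\right) \left(\left(-5\right) 5 + 1\right) \left(-39\right) = \left(15 + \left(0 + 1\right)\right) \left(-25 + 1\right) \left(-39\right) = \left(15 + 1\right) \left(-24\right) \left(-39\right) = 16 \left(-24\right) \left(-39\right) = \left(-384\right) \left(-39\right) = 14976$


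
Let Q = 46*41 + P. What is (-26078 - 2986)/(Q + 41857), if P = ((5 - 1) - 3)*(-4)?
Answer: -29064/43739 ≈ -0.66449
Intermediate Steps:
P = -4 (P = (4 - 3)*(-4) = 1*(-4) = -4)
Q = 1882 (Q = 46*41 - 4 = 1886 - 4 = 1882)
(-26078 - 2986)/(Q + 41857) = (-26078 - 2986)/(1882 + 41857) = -29064/43739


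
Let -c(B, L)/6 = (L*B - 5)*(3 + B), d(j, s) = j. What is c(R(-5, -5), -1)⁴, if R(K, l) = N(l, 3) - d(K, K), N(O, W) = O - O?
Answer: 53084160000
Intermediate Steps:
N(O, W) = 0
R(K, l) = -K (R(K, l) = 0 - K = -K)
c(B, L) = -6*(-5 + B*L)*(3 + B) (c(B, L) = -6*(L*B - 5)*(3 + B) = -6*(B*L - 5)*(3 + B) = -6*(-5 + B*L)*(3 + B))
c(R(-5, -5), -1)⁴ = (90 + 30*(-1*(-5)) - 18*(-1*(-5))*(-1) - 6*(-1)*(-1*(-5))²)⁴ = (90 + 30*5 - 18*5*(-1) - 6*(-1)*5²)⁴ = (90 + 150 + 90 - 6*(-1)*25)⁴ = (90 + 150 + 90 + 150)⁴ = 480⁴ = 53084160000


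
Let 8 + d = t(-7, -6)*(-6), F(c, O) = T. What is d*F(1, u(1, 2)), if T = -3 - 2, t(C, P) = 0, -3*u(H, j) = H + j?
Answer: 40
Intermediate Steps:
u(H, j) = -H/3 - j/3 (u(H, j) = -(H + j)/3 = -H/3 - j/3)
T = -5
F(c, O) = -5
d = -8 (d = -8 + 0*(-6) = -8 + 0 = -8)
d*F(1, u(1, 2)) = -8*(-5) = 40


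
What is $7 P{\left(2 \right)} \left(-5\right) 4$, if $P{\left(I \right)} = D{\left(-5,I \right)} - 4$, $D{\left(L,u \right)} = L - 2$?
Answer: $1540$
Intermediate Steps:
$D{\left(L,u \right)} = -2 + L$
$P{\left(I \right)} = -11$ ($P{\left(I \right)} = \left(-2 - 5\right) - 4 = -7 - 4 = -11$)
$7 P{\left(2 \right)} \left(-5\right) 4 = 7 \left(-11\right) \left(-5\right) 4 = \left(-77\right) \left(-5\right) 4 = 385 \cdot 4 = 1540$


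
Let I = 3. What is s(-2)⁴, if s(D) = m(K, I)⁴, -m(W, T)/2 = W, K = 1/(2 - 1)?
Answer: 65536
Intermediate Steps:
K = 1 (K = 1/1 = 1)
m(W, T) = -2*W
s(D) = 16 (s(D) = (-2*1)⁴ = (-2)⁴ = 16)
s(-2)⁴ = 16⁴ = 65536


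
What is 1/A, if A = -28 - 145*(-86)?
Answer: 1/12442 ≈ 8.0373e-5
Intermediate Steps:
A = 12442 (A = -28 + 12470 = 12442)
1/A = 1/12442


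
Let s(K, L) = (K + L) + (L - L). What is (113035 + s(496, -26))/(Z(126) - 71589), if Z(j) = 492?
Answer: -37835/23699 ≈ -1.5965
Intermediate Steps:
s(K, L) = K + L (s(K, L) = (K + L) + 0 = K + L)
(113035 + s(496, -26))/(Z(126) - 71589) = (113035 + (496 - 26))/(492 - 71589) = (113035 + 470)/(-71097) = 113505*(-1/71097) = -37835/23699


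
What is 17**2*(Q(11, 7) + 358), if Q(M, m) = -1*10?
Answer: 100572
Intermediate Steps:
Q(M, m) = -10
17**2*(Q(11, 7) + 358) = 17**2*(-10 + 358) = 289*348 = 100572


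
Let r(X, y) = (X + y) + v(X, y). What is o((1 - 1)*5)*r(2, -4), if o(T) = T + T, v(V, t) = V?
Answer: 0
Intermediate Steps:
r(X, y) = y + 2*X (r(X, y) = (X + y) + X = y + 2*X)
o(T) = 2*T
o((1 - 1)*5)*r(2, -4) = (2*((1 - 1)*5))*(-4 + 2*2) = (2*(0*5))*(-4 + 4) = (2*0)*0 = 0*0 = 0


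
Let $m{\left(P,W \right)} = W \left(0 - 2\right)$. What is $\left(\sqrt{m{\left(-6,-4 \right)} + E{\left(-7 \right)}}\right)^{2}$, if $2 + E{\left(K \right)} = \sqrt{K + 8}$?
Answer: $7$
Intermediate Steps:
$m{\left(P,W \right)} = - 2 W$ ($m{\left(P,W \right)} = W \left(-2\right) = - 2 W$)
$E{\left(K \right)} = -2 + \sqrt{8 + K}$ ($E{\left(K \right)} = -2 + \sqrt{K + 8} = -2 + \sqrt{8 + K}$)
$\left(\sqrt{m{\left(-6,-4 \right)} + E{\left(-7 \right)}}\right)^{2} = \left(\sqrt{\left(-2\right) \left(-4\right) - \left(2 - \sqrt{8 - 7}\right)}\right)^{2} = \left(\sqrt{8 - \left(2 - \sqrt{1}\right)}\right)^{2} = \left(\sqrt{8 + \left(-2 + 1\right)}\right)^{2} = \left(\sqrt{8 - 1}\right)^{2} = \left(\sqrt{7}\right)^{2} = 7$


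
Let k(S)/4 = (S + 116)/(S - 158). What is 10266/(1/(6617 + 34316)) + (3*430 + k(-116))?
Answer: 420219468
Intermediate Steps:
k(S) = 4*(116 + S)/(-158 + S) (k(S) = 4*((S + 116)/(S - 158)) = 4*((116 + S)/(-158 + S)) = 4*(116 + S)/(-158 + S))
10266/(1/(6617 + 34316)) + (3*430 + k(-116)) = 10266/(1/(6617 + 34316)) + (3*430 + 4*(116 - 116)/(-158 - 116)) = 10266/(1/40933) + (1290 + 4*0/(-274)) = 10266/(1/40933) + (1290 + 4*(-1/274)*0) = 10266*40933 + (1290 + 0) = 420218178 + 1290 = 420219468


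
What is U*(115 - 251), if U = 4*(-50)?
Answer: 27200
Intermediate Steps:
U = -200
U*(115 - 251) = -200*(115 - 251) = -200*(-136) = 27200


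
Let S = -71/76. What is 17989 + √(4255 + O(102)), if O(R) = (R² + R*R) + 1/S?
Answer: 17989 + √126337187/71 ≈ 18147.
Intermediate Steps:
S = -71/76 (S = -71*1/76 = -71/76 ≈ -0.93421)
O(R) = -76/71 + 2*R² (O(R) = (R² + R*R) + 1/(-71/76) = (R² + R²) - 76/71 = 2*R² - 76/71 = -76/71 + 2*R²)
17989 + √(4255 + O(102)) = 17989 + √(4255 + (-76/71 + 2*102²)) = 17989 + √(4255 + (-76/71 + 2*10404)) = 17989 + √(4255 + (-76/71 + 20808)) = 17989 + √(4255 + 1477292/71) = 17989 + √(1779397/71) = 17989 + √126337187/71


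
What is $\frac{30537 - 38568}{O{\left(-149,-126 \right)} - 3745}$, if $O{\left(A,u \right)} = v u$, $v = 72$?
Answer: $\frac{8031}{12817} \approx 0.62659$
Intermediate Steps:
$O{\left(A,u \right)} = 72 u$
$\frac{30537 - 38568}{O{\left(-149,-126 \right)} - 3745} = \frac{30537 - 38568}{72 \left(-126\right) - 3745} = - \frac{8031}{-9072 - 3745} = - \frac{8031}{-12817} = \left(-8031\right) \left(- \frac{1}{12817}\right) = \frac{8031}{12817}$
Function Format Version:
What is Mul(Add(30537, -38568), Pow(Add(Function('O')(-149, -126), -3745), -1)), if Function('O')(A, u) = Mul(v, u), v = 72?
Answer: Rational(8031, 12817) ≈ 0.62659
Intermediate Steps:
Function('O')(A, u) = Mul(72, u)
Mul(Add(30537, -38568), Pow(Add(Function('O')(-149, -126), -3745), -1)) = Mul(Add(30537, -38568), Pow(Add(Mul(72, -126), -3745), -1)) = Mul(-8031, Pow(Add(-9072, -3745), -1)) = Mul(-8031, Pow(-12817, -1)) = Mul(-8031, Rational(-1, 12817)) = Rational(8031, 12817)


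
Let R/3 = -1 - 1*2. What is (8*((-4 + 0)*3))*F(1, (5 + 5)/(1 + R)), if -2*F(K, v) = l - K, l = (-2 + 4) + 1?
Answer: 96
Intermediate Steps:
R = -9 (R = 3*(-1 - 1*2) = 3*(-1 - 2) = 3*(-3) = -9)
l = 3 (l = 2 + 1 = 3)
F(K, v) = -3/2 + K/2 (F(K, v) = -(3 - K)/2 = -3/2 + K/2)
(8*((-4 + 0)*3))*F(1, (5 + 5)/(1 + R)) = (8*((-4 + 0)*3))*(-3/2 + (½)*1) = (8*(-4*3))*(-3/2 + ½) = (8*(-12))*(-1) = -96*(-1) = 96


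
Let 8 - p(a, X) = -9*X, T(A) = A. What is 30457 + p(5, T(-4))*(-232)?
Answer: 36953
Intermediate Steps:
p(a, X) = 8 + 9*X (p(a, X) = 8 - (-9)*X = 8 + 9*X)
30457 + p(5, T(-4))*(-232) = 30457 + (8 + 9*(-4))*(-232) = 30457 + (8 - 36)*(-232) = 30457 - 28*(-232) = 30457 + 6496 = 36953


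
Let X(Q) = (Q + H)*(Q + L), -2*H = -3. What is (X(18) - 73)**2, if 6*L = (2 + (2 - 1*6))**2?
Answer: 84681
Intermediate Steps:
H = 3/2 (H = -1/2*(-3) = 3/2 ≈ 1.5000)
L = 2/3 (L = (2 + (2 - 1*6))**2/6 = (2 + (2 - 6))**2/6 = (2 - 4)**2/6 = (1/6)*(-2)**2 = (1/6)*4 = 2/3 ≈ 0.66667)
X(Q) = (2/3 + Q)*(3/2 + Q) (X(Q) = (Q + 3/2)*(Q + 2/3) = (3/2 + Q)*(2/3 + Q) = (2/3 + Q)*(3/2 + Q))
(X(18) - 73)**2 = ((1 + 18**2 + (13/6)*18) - 73)**2 = ((1 + 324 + 39) - 73)**2 = (364 - 73)**2 = 291**2 = 84681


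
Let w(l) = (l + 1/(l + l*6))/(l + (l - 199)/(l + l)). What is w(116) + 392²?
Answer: 2623522598/17073 ≈ 1.5367e+5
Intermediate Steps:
w(l) = (l + 1/(7*l))/(l + (-199 + l)/(2*l)) (w(l) = (l + 1/(l + 6*l))/(l + (-199 + l)/((2*l))) = (l + 1/(7*l))/(l + (-199 + l)*(1/(2*l))) = (l + 1/(7*l))/(l + (-199 + l)/(2*l)))
w(116) + 392² = 2*(1 + 7*116²)/(7*(-199 + 116 + 2*116²)) + 392² = 2*(1 + 7*13456)/(7*(-199 + 116 + 2*13456)) + 153664 = 2*(1 + 94192)/(7*(-199 + 116 + 26912)) + 153664 = (2/7)*94193/26829 + 153664 = (2/7)*(1/26829)*94193 + 153664 = 17126/17073 + 153664 = 2623522598/17073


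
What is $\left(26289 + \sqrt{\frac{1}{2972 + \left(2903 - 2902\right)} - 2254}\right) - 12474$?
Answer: $13815 + \frac{i \sqrt{19922492193}}{2973} \approx 13815.0 + 47.476 i$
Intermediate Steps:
$\left(26289 + \sqrt{\frac{1}{2972 + \left(2903 - 2902\right)} - 2254}\right) - 12474 = \left(26289 + \sqrt{\frac{1}{2972 + 1} - 2254}\right) - 12474 = \left(26289 + \sqrt{\frac{1}{2973} - 2254}\right) - 12474 = \left(26289 + \sqrt{- \frac{6701141}{2973}}\right) - 12474 = \left(26289 + \frac{i \sqrt{19922492193}}{2973}\right) - 12474 = 13815 + \frac{i \sqrt{19922492193}}{2973}$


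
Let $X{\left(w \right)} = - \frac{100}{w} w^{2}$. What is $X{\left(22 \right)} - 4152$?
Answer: $-6352$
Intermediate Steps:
$X{\left(w \right)} = - 100 w$
$X{\left(22 \right)} - 4152 = \left(-100\right) 22 - 4152 = -2200 - 4152 = -6352$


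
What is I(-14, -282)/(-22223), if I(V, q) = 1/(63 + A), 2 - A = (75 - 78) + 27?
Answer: -1/911143 ≈ -1.0975e-6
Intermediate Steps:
A = -22 (A = 2 - ((75 - 78) + 27) = 2 - (-3 + 27) = 2 - 1*24 = 2 - 24 = -22)
I(V, q) = 1/41 (I(V, q) = 1/(63 - 22) = 1/41)
I(-14, -282)/(-22223) = (1/41)/(-22223) = (1/41)*(-1/22223) = -1/911143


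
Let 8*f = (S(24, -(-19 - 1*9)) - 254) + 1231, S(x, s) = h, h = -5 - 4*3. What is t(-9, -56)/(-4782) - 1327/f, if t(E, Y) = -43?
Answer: -352253/31880 ≈ -11.049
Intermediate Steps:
h = -17 (h = -5 - 12 = -17)
S(x, s) = -17
f = 120 (f = ((-17 - 254) + 1231)/8 = (-271 + 1231)/8 = (⅛)*960 = 120)
t(-9, -56)/(-4782) - 1327/f = -43/(-4782) - 1327/120 = -43*(-1/4782) - 1327*1/120 = 43/4782 - 1327/120 = -352253/31880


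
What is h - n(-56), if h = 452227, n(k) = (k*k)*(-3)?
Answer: 461635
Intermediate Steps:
n(k) = -3*k² (n(k) = k²*(-3) = -3*k²)
h - n(-56) = 452227 - (-3)*(-56)² = 452227 - (-3)*3136 = 452227 - 1*(-9408) = 452227 + 9408 = 461635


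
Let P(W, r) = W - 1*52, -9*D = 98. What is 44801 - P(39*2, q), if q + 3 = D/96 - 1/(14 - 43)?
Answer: 44775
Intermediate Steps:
D = -98/9 (D = -⅑*98 = -98/9 ≈ -10.889)
q = -38573/12528 (q = -3 + (-98/9/96 - 1/(14 - 43)) = -3 + (-98/9*1/96 - 1/(-29)) = -3 + (-49/432 - 1*(-1/29)) = -3 + (-49/432 + 1/29) = -3 - 989/12528 = -38573/12528 ≈ -3.0789)
P(W, r) = -52 + W (P(W, r) = W - 52 = -52 + W)
44801 - P(39*2, q) = 44801 - (-52 + 39*2) = 44801 - (-52 + 78) = 44801 - 1*26 = 44801 - 26 = 44775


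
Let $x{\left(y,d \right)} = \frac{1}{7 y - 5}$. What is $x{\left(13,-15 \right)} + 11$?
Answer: $\frac{947}{86} \approx 11.012$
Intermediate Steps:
$x{\left(y,d \right)} = \frac{1}{-5 + 7 y}$
$x{\left(13,-15 \right)} + 11 = \frac{1}{-5 + 7 \cdot 13} + 11 = \frac{1}{-5 + 91} + 11 = \frac{1}{86} + 11 = \frac{947}{86}$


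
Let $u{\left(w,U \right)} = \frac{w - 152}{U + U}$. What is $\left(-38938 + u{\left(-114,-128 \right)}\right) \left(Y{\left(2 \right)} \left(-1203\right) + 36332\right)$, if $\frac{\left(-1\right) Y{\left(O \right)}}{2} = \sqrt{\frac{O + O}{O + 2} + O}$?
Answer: $- \frac{45269045273}{32} - \frac{5995668993 \sqrt{3}}{64} \approx -1.5769 \cdot 10^{9}$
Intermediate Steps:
$Y{\left(O \right)} = - 2 \sqrt{O + \frac{2 O}{2 + O}}$ ($Y{\left(O \right)} = - 2 \sqrt{\frac{O + O}{O + 2} + O} = - 2 \sqrt{\frac{2 O}{2 + O} + O} = - 2 \sqrt{O + \frac{2 O}{2 + O}}$)
$u{\left(w,U \right)} = \frac{-152 + w}{2 U}$
$\left(-38938 + u{\left(-114,-128 \right)}\right) \left(Y{\left(2 \right)} \left(-1203\right) + 36332\right) = \left(-38938 + \frac{-152 - 114}{2 \left(-128\right)}\right) \left(- 2 \sqrt{\frac{2 \left(4 + 2\right)}{2 + 2}} \left(-1203\right) + 36332\right) = \left(-38938 + \frac{1}{2} \left(- \frac{1}{128}\right) \left(-266\right)\right) \left(- 2 \sqrt{2 \cdot \frac{1}{4} \cdot 6} \left(-1203\right) + 36332\right) = \left(-38938 + \frac{133}{128}\right) \left(- 2 \sqrt{2 \cdot \frac{1}{4} \cdot 6} \left(-1203\right) + 36332\right) = - \frac{4983931 \left(- 2 \sqrt{3} \left(-1203\right) + 36332\right)}{128} = - \frac{4983931 \left(2406 \sqrt{3} + 36332\right)}{128} = - \frac{4983931 \left(36332 + 2406 \sqrt{3}\right)}{128} = - \frac{45269045273}{32} - \frac{5995668993 \sqrt{3}}{64}$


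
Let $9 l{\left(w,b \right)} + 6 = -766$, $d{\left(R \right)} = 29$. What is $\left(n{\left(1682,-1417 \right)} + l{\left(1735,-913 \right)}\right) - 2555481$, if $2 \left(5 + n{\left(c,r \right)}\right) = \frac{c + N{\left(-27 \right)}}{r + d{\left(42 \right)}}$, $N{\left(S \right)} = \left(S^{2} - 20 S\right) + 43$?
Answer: $- \frac{31924216121}{12492} \approx -2.5556 \cdot 10^{6}$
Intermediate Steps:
$l{\left(w,b \right)} = - \frac{772}{9}$ ($l{\left(w,b \right)} = - \frac{2}{3} + \frac{1}{9} \left(-766\right) = - \frac{2}{3} - \frac{766}{9} = - \frac{772}{9}$)
$N{\left(S \right)} = 43 + S^{2} - 20 S$
$n{\left(c,r \right)} = -5 + \frac{1312 + c}{2 \left(29 + r\right)}$ ($n{\left(c,r \right)} = -5 + \frac{\left(c + \left(43 + \left(-27\right)^{2} - -540\right)\right) \frac{1}{r + 29}}{2} = -5 + \frac{\left(c + \left(43 + 729 + 540\right)\right) \frac{1}{29 + r}}{2} = -5 + \frac{\left(c + 1312\right) \frac{1}{29 + r}}{2} = -5 + \frac{\left(1312 + c\right) \frac{1}{29 + r}}{2} = -5 + \frac{\frac{1}{29 + r} \left(1312 + c\right)}{2} = -5 + \frac{1312 + c}{2 \left(29 + r\right)}$)
$\left(n{\left(1682,-1417 \right)} + l{\left(1735,-913 \right)}\right) - 2555481 = \left(\frac{1022 + 1682 - -14170}{2 \left(29 - 1417\right)} - \frac{772}{9}\right) - 2555481 = \left(\frac{1022 + 1682 + 14170}{2 \left(-1388\right)} - \frac{772}{9}\right) - 2555481 = \left(\frac{1}{2} \left(- \frac{1}{1388}\right) 16874 - \frac{772}{9}\right) - 2555481 = \left(- \frac{8437}{1388} - \frac{772}{9}\right) - 2555481 = - \frac{1147469}{12492} - 2555481 = - \frac{31924216121}{12492}$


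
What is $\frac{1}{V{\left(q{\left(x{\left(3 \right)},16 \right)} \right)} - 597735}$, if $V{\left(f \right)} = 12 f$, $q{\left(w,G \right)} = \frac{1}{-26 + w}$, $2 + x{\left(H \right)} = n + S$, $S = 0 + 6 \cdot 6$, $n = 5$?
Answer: $- \frac{13}{7770543} \approx -1.673 \cdot 10^{-6}$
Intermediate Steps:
$S = 36$ ($S = 0 + 36 = 36$)
$x{\left(H \right)} = 39$ ($x{\left(H \right)} = -2 + \left(5 + 36\right) = -2 + 41 = 39$)
$\frac{1}{V{\left(q{\left(x{\left(3 \right)},16 \right)} \right)} - 597735} = \frac{1}{\frac{12}{-26 + 39} - 597735} = \frac{1}{\frac{12}{13} - 597735} = \frac{1}{- \frac{7770543}{13}} = - \frac{13}{7770543}$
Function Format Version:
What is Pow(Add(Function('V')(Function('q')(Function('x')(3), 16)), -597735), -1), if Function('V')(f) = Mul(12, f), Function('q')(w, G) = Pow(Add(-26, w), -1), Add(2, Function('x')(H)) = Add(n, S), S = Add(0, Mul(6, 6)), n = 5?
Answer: Rational(-13, 7770543) ≈ -1.6730e-6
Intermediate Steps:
S = 36 (S = Add(0, 36) = 36)
Function('x')(H) = 39 (Function('x')(H) = Add(-2, Add(5, 36)) = Add(-2, 41) = 39)
Pow(Add(Function('V')(Function('q')(Function('x')(3), 16)), -597735), -1) = Pow(Add(Mul(12, Pow(Add(-26, 39), -1)), -597735), -1) = Pow(Add(Mul(12, Pow(13, -1)), -597735), -1) = Pow(Add(Mul(12, Rational(1, 13)), -597735), -1) = Pow(Add(Rational(12, 13), -597735), -1) = Pow(Rational(-7770543, 13), -1) = Rational(-13, 7770543)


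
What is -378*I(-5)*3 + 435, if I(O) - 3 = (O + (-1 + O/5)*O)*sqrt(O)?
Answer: -2967 - 5670*I*sqrt(5) ≈ -2967.0 - 12679.0*I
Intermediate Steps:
I(O) = 3 + sqrt(O)*(O + O*(-1 + O/5)) (I(O) = 3 + (O + (-1 + O/5)*O)*sqrt(O) = 3 + (O + O*(-1 + O/5))*sqrt(O) = 3 + sqrt(O)*(O + O*(-1 + O/5)))
-378*I(-5)*3 + 435 = -378*(3 + (-5)**(5/2)/5)*3 + 435 = -378*(3 + (25*I*sqrt(5))/5)*3 + 435 = -378*(3 + 5*I*sqrt(5))*3 + 435 = -378*(9 + 15*I*sqrt(5)) + 435 = (-3402 - 5670*I*sqrt(5)) + 435 = -2967 - 5670*I*sqrt(5)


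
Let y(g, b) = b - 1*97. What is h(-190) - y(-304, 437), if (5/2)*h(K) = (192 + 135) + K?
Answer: -1426/5 ≈ -285.20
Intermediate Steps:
y(g, b) = -97 + b (y(g, b) = b - 97 = -97 + b)
h(K) = 654/5 + 2*K/5 (h(K) = 2*((192 + 135) + K)/5 = 2*(327 + K)/5 = 654/5 + 2*K/5)
h(-190) - y(-304, 437) = (654/5 + (⅖)*(-190)) - (-97 + 437) = (654/5 - 76) - 1*340 = 274/5 - 340 = -1426/5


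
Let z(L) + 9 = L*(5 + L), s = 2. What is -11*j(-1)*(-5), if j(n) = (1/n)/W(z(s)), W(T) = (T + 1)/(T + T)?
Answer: -275/3 ≈ -91.667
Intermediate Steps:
z(L) = -9 + L*(5 + L)
W(T) = (1 + T)/(2*T) (W(T) = (1 + T)/((2*T)) = (1 + T)*(1/(2*T)) = (1 + T)/(2*T))
j(n) = 5/(3*n) (j(n) = (1/n)/(((1 + (-9 + 2² + 5*2))/(2*(-9 + 2² + 5*2)))) = 1/(n*(((1 + (-9 + 4 + 10))/(2*(-9 + 4 + 10))))) = 1/(n*(((½)*(1 + 5)/5))) = 1/(n*(((½)*(⅕)*6))) = 1/(n*(⅗)) = (5/3)/n = 5/(3*n))
-11*j(-1)*(-5) = -55/(3*(-1))*(-5) = -55*(-1)/3*(-5) = -11*(-5/3)*(-5) = (55/3)*(-5) = -275/3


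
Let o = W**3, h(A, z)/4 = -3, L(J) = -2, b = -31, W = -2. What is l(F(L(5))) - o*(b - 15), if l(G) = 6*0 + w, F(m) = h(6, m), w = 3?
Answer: -365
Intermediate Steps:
h(A, z) = -12 (h(A, z) = 4*(-3) = -12)
o = -8 (o = (-2)**3 = -8)
F(m) = -12
l(G) = 3 (l(G) = 6*0 + 3 = 0 + 3 = 3)
l(F(L(5))) - o*(b - 15) = 3 - (-8)*(-31 - 15) = 3 - (-8)*(-46) = 3 - 1*368 = 3 - 368 = -365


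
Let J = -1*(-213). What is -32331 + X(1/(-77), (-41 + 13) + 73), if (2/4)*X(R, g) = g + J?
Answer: -31815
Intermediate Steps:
J = 213
X(R, g) = 426 + 2*g (X(R, g) = 2*(g + 213) = 2*(213 + g) = 426 + 2*g)
-32331 + X(1/(-77), (-41 + 13) + 73) = -32331 + (426 + 2*((-41 + 13) + 73)) = -32331 + (426 + 2*(-28 + 73)) = -32331 + (426 + 2*45) = -32331 + (426 + 90) = -32331 + 516 = -31815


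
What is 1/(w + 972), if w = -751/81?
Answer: 81/77981 ≈ 0.0010387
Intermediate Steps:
w = -751/81 (w = -751*1/81 = -751/81 ≈ -9.2716)
1/(w + 972) = 1/(-751/81 + 972) = 1/(77981/81) = 81/77981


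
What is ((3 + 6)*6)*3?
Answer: 162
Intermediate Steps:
((3 + 6)*6)*3 = (9*6)*3 = 54*3 = 162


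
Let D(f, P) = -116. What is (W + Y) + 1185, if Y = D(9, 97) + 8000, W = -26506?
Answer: -17437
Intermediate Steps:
Y = 7884 (Y = -116 + 8000 = 7884)
(W + Y) + 1185 = (-26506 + 7884) + 1185 = -18622 + 1185 = -17437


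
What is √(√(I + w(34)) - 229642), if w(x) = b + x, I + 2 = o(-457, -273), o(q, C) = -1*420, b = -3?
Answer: √(-229642 + I*√391) ≈ 0.021 + 479.21*I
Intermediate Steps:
o(q, C) = -420
I = -422 (I = -2 - 420 = -422)
w(x) = -3 + x
√(√(I + w(34)) - 229642) = √(√(-422 + (-3 + 34)) - 229642) = √(√(-422 + 31) - 229642) = √(√(-391) - 229642) = √(I*√391 - 229642) = √(-229642 + I*√391)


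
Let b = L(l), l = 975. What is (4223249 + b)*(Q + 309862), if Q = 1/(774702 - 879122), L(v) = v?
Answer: 34169526205426184/26105 ≈ 1.3089e+12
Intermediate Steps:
Q = -1/104420 (Q = 1/(-104420) = -1/104420 ≈ -9.5767e-6)
b = 975
(4223249 + b)*(Q + 309862) = (4223249 + 975)*(-1/104420 + 309862) = 4224224*(32355790039/104420) = 34169526205426184/26105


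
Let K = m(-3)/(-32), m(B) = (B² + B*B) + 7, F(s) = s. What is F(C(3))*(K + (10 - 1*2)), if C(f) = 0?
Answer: 0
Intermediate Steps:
m(B) = 7 + 2*B² (m(B) = (B² + B²) + 7 = 2*B² + 7 = 7 + 2*B²)
K = -25/32 (K = (7 + 2*(-3)²)/(-32) = (7 + 2*9)*(-1/32) = (7 + 18)*(-1/32) = 25*(-1/32) = -25/32 ≈ -0.78125)
F(C(3))*(K + (10 - 1*2)) = 0*(-25/32 + (10 - 1*2)) = 0*(-25/32 + (10 - 2)) = 0*(-25/32 + 8) = 0*(231/32) = 0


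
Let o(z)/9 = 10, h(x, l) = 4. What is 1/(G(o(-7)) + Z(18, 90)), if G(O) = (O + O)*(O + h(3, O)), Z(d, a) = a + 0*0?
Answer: 1/17010 ≈ 5.8789e-5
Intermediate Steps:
Z(d, a) = a (Z(d, a) = a + 0 = a)
o(z) = 90 (o(z) = 9*10 = 90)
G(O) = 2*O*(4 + O) (G(O) = (O + O)*(O + 4) = (2*O)*(4 + O) = 2*O*(4 + O))
1/(G(o(-7)) + Z(18, 90)) = 1/(2*90*(4 + 90) + 90) = 1/(2*90*94 + 90) = 1/(16920 + 90) = 1/17010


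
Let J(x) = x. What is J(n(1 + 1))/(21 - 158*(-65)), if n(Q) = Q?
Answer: 2/10291 ≈ 0.00019434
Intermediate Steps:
J(n(1 + 1))/(21 - 158*(-65)) = (1 + 1)/(21 - 158*(-65)) = 2/(21 + 10270) = 2/10291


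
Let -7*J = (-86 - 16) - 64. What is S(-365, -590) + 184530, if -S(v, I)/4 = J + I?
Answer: 1307566/7 ≈ 1.8680e+5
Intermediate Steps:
J = 166/7 (J = -((-86 - 16) - 64)/7 = -(-102 - 64)/7 = -⅐*(-166) = 166/7 ≈ 23.714)
S(v, I) = -664/7 - 4*I (S(v, I) = -4*(166/7 + I) = -664/7 - 4*I)
S(-365, -590) + 184530 = (-664/7 - 4*(-590)) + 184530 = (-664/7 + 2360) + 184530 = 15856/7 + 184530 = 1307566/7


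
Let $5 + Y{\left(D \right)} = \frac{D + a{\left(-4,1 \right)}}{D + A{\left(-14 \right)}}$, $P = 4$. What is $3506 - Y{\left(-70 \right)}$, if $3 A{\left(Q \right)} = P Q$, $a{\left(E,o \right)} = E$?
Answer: $\frac{466852}{133} \approx 3510.2$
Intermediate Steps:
$A{\left(Q \right)} = \frac{4 Q}{3}$
$Y{\left(D \right)} = -5 + \frac{-4 + D}{- \frac{56}{3} + D}$ ($Y{\left(D \right)} = -5 + \frac{D - 4}{D + \frac{4}{3} \left(-14\right)} = -5 + \frac{-4 + D}{D - \frac{56}{3}} = -5 + \frac{-4 + D}{- \frac{56}{3} + D}$)
$3506 - Y{\left(-70 \right)} = 3506 - \frac{4 \left(67 - -210\right)}{-56 + 3 \left(-70\right)} = 3506 - \frac{4 \left(67 + 210\right)}{-56 - 210} = 3506 - 4 \frac{1}{-266} \cdot 277 = 3506 - 4 \left(- \frac{1}{266}\right) 277 = 3506 - - \frac{554}{133} = 3506 + \frac{554}{133} = \frac{466852}{133}$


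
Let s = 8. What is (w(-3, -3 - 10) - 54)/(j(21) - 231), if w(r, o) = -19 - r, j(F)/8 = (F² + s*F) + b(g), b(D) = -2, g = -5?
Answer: -14/925 ≈ -0.015135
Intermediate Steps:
j(F) = -16 + 8*F² + 64*F (j(F) = 8*((F² + 8*F) - 2) = 8*(-2 + F² + 8*F) = -16 + 8*F² + 64*F)
(w(-3, -3 - 10) - 54)/(j(21) - 231) = ((-19 - 1*(-3)) - 54)/((-16 + 8*21² + 64*21) - 231) = ((-19 + 3) - 54)/((-16 + 8*441 + 1344) - 231) = (-16 - 54)/((-16 + 3528 + 1344) - 231) = -70/(4856 - 231) = -70/4625 = -70*1/4625 = -14/925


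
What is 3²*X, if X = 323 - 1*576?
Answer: -2277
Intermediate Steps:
X = -253 (X = 323 - 576 = -253)
3²*X = 3²*(-253) = 9*(-253) = -2277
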